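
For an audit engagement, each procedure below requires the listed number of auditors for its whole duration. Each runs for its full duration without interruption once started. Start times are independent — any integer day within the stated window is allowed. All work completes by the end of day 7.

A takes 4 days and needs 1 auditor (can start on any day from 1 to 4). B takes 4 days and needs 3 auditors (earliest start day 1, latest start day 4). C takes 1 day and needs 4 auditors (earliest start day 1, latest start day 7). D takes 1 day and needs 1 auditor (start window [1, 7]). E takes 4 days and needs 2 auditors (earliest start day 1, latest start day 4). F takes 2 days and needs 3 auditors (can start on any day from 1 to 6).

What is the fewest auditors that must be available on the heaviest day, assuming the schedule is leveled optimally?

Early-start (A@1, B@1, C@1, D@1, E@1, F@1) gives peak 14: d1:14  d2:9  d3:6  d4:6  d5:0  d6:0  d7:0.
Shift C→5, E→2, F→6.
Schedule A@1, B@1, C@5, D@1, E@2, F@6: d1:5  d2:6  d3:6  d4:6  d5:6  d6:3  d7:3 — peak 6.

6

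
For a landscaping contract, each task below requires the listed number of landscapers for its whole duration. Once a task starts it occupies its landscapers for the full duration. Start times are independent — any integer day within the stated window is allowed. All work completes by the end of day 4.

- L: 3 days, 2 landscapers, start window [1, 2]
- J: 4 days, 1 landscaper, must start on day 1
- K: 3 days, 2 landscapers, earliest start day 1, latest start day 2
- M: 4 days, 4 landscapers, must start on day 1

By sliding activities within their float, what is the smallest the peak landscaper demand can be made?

9

Schedule L@1, J@1, K@1, M@1: d1:9  d2:9  d3:9  d4:5 — peak 9.
No arrangement of the 4 feasible schedules does better.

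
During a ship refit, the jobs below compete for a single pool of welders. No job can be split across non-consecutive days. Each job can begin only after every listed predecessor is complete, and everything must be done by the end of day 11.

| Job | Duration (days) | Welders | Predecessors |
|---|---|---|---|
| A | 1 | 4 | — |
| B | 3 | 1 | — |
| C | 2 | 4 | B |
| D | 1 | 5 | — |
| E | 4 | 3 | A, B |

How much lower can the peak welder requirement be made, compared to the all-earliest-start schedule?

Early-start peak: d1:10  d2:1  d3:1  d4:7  d5:7  d6:3  d7:3  d8:0  d9:0  d10:0  d11:0 ⇒ 10.
Leveled (A@1, B@1, C@4, D@6, E@7): d1:5  d2:1  d3:1  d4:4  d5:4  d6:5  d7:3  d8:3  d9:3  d10:3  d11:0 ⇒ 5.
Reduction 10 − 5 = 5.

5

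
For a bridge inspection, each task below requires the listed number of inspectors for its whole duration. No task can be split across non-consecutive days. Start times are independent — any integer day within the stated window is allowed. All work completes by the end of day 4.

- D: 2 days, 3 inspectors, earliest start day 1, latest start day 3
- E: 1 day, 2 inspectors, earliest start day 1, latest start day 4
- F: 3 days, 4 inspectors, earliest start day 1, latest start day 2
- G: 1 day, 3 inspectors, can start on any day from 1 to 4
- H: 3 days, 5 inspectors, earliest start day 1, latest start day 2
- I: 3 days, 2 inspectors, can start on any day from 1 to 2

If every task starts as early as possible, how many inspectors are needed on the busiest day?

19

Early-start schedule: D@1, E@1, F@1, G@1, H@1, I@1.
Load per day: day 1: 19, day 2: 14, day 3: 11, day 4: 0.
Peak is 19.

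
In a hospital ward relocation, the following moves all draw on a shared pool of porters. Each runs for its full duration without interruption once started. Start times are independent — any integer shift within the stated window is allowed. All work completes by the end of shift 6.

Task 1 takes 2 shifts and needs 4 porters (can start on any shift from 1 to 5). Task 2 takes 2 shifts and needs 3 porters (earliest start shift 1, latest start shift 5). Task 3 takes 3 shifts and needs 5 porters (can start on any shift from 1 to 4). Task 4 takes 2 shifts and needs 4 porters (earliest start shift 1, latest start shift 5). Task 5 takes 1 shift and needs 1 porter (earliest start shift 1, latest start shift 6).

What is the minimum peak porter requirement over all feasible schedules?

8

Early-start (Task 1@1, Task 2@1, Task 3@1, Task 4@1, Task 5@1) gives peak 17: s1:17  s2:16  s3:5  s4:0  s5:0  s6:0.
Shift Task 2→3, Task 3→3, Task 5→5.
Schedule Task 1@1, Task 2@3, Task 3@3, Task 4@1, Task 5@5: s1:8  s2:8  s3:8  s4:8  s5:6  s6:0 — peak 8.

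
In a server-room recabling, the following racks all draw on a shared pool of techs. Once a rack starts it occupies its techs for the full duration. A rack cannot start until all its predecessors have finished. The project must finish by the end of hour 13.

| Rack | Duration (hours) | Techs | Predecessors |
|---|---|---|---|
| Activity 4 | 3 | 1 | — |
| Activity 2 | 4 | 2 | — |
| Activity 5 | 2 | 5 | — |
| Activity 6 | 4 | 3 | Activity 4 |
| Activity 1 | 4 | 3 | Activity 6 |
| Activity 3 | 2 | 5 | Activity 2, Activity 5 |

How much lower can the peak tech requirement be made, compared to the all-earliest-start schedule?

2

Early-start peak: h1:8  h2:8  h3:3  h4:5  h5:8  h6:8  h7:3  h8:3  h9:3  h10:3  h11:3  h12:0  h13:0 ⇒ 8.
Leveled (Activity 4@1, Activity 2@3, Activity 5@1, Activity 6@4, Activity 1@8, Activity 3@12): h1:6  h2:6  h3:3  h4:5  h5:5  h6:5  h7:3  h8:3  h9:3  h10:3  h11:3  h12:5  h13:5 ⇒ 6.
Reduction 8 − 6 = 2.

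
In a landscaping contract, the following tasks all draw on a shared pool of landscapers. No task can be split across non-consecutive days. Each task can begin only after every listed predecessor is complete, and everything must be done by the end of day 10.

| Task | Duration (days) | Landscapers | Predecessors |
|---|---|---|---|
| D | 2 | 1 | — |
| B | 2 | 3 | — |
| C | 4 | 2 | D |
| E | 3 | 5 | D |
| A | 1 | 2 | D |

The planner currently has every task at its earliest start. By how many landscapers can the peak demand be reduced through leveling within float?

4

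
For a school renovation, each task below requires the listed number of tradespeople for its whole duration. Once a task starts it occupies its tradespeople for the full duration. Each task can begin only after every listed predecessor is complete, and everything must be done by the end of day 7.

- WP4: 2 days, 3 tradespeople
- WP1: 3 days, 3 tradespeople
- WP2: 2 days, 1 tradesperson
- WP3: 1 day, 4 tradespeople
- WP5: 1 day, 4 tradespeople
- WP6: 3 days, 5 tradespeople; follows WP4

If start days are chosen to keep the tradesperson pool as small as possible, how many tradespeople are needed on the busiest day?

Early-start (WP4@1, WP1@1, WP2@1, WP3@1, WP5@1, WP6@3) gives peak 15: d1:15  d2:7  d3:8  d4:5  d5:5  d6:0  d7:0.
Shift WP3→3, WP5→4, WP6→5.
Schedule WP4@1, WP1@1, WP2@1, WP3@3, WP5@4, WP6@5: d1:7  d2:7  d3:7  d4:4  d5:5  d6:5  d7:5 — peak 7.

7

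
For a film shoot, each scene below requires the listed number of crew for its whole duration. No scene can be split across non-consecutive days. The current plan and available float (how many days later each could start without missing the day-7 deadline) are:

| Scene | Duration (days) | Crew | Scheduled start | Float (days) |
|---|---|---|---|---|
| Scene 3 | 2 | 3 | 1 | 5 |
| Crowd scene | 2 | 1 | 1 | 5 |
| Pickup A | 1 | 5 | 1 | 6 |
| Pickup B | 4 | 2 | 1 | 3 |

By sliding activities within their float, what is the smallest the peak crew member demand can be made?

Early-start (Scene 3@1, Crowd scene@1, Pickup A@1, Pickup B@1) gives peak 11: d1:11  d2:6  d3:2  d4:2  d5:0  d6:0  d7:0.
Shift Pickup A→3, Pickup B→4.
Schedule Scene 3@1, Crowd scene@1, Pickup A@3, Pickup B@4: d1:4  d2:4  d3:5  d4:2  d5:2  d6:2  d7:2 — peak 5.

5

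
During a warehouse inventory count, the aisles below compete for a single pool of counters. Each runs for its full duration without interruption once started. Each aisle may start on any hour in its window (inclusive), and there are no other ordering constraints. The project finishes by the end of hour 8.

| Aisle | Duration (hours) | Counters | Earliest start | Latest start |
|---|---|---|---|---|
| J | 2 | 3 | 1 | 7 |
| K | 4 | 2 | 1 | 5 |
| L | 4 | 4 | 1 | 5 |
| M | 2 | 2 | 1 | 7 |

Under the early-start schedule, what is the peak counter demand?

11

Early-start schedule: J@1, K@1, L@1, M@1.
Load per hour: hour 1: 11, hour 2: 11, hour 3: 6, hour 4: 6, hour 5: 0, hour 6: 0, hour 7: 0, hour 8: 0.
Peak is 11.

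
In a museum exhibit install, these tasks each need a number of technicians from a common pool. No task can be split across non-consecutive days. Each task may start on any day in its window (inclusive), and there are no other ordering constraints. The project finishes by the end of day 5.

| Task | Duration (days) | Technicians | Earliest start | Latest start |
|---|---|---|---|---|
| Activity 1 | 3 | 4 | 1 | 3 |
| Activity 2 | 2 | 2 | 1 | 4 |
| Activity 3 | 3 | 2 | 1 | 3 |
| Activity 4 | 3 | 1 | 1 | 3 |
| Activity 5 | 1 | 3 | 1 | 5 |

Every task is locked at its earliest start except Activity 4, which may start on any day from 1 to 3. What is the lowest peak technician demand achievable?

Activity 4@1: d1:12  d2:9  d3:7  d4:0  d5:0 → peak 12
Activity 4@2: d1:11  d2:9  d3:7  d4:1  d5:0 → peak 11
Activity 4@3: d1:11  d2:8  d3:7  d4:1  d5:1 → peak 11
Best is Activity 4@2, peak 11.

11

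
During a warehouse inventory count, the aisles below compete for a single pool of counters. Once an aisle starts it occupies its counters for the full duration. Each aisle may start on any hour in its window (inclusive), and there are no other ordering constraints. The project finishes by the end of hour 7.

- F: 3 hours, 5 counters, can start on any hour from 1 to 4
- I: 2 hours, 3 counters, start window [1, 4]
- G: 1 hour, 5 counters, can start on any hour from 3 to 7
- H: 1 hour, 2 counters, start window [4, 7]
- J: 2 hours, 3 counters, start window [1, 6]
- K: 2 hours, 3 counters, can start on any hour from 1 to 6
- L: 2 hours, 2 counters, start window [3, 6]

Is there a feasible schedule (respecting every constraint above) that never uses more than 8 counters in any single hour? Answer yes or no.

yes

Schedule F@1, I@1, G@4, H@4, J@5, K@5, L@5: h1:8  h2:8  h3:5  h4:7  h5:8  h6:8  h7:0 — peak 8 ≤ 8.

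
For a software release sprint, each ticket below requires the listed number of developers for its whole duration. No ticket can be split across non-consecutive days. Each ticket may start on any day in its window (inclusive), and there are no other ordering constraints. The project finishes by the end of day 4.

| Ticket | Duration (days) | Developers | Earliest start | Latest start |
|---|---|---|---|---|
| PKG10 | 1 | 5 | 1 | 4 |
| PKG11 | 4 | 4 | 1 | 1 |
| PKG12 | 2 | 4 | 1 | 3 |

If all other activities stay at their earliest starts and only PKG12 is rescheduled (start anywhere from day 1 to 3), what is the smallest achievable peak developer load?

PKG12@1: d1:13  d2:8  d3:4  d4:4 → peak 13
PKG12@2: d1:9  d2:8  d3:8  d4:4 → peak 9
PKG12@3: d1:9  d2:4  d3:8  d4:8 → peak 9
Best is PKG12@2, peak 9.

9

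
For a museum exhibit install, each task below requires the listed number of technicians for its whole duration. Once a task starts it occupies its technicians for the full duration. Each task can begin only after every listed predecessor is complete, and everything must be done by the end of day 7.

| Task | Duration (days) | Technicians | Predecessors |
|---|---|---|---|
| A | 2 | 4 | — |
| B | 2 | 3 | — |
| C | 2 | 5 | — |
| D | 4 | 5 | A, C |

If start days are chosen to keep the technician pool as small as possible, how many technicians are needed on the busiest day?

Early-start (A@1, B@1, C@1, D@3) gives peak 12: d1:12  d2:12  d3:5  d4:5  d5:5  d6:5  d7:0.
Shift B→3.
Schedule A@1, B@3, C@1, D@3: d1:9  d2:9  d3:8  d4:8  d5:5  d6:5  d7:0 — peak 9.

9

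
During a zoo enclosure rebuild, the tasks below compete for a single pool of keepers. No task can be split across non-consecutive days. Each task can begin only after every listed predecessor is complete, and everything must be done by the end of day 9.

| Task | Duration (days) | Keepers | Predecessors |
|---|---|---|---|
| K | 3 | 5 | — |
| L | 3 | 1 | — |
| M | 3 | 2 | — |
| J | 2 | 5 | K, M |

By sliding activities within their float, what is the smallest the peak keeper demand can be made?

5

Early-start (K@1, L@1, M@1, J@4) gives peak 8: d1:8  d2:8  d3:8  d4:5  d5:5  d6:0  d7:0  d8:0  d9:0.
Shift L→4, M→4, J→7.
Schedule K@1, L@4, M@4, J@7: d1:5  d2:5  d3:5  d4:3  d5:3  d6:3  d7:5  d8:5  d9:0 — peak 5.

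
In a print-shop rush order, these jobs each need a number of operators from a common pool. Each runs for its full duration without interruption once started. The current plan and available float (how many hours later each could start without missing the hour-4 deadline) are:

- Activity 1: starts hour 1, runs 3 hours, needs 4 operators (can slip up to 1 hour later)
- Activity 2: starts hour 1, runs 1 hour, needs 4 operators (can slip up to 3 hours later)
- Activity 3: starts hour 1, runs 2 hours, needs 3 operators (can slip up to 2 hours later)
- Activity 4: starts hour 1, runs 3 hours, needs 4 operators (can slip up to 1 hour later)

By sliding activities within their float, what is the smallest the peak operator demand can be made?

Early-start (Activity 1@1, Activity 2@1, Activity 3@1, Activity 4@1) gives peak 15: h1:15  h2:11  h3:8  h4:0.
Shift Activity 4→2.
Schedule Activity 1@1, Activity 2@1, Activity 3@1, Activity 4@2: h1:11  h2:11  h3:8  h4:4 — peak 11.

11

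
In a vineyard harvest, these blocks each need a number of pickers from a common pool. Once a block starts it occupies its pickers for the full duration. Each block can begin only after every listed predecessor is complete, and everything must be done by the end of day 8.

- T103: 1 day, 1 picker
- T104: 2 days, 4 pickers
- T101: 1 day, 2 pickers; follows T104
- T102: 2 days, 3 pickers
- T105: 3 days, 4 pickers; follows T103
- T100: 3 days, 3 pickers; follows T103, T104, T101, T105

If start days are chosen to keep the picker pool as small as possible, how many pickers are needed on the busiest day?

6

Early-start (T103@1, T104@1, T101@3, T102@1, T105@2, T100@5) gives peak 11: d1:8  d2:11  d3:6  d4:4  d5:3  d6:3  d7:3  d8:0.
Shift T102→6, T105→3, T100→6.
Schedule T103@1, T104@1, T101@3, T102@6, T105@3, T100@6: d1:5  d2:4  d3:6  d4:4  d5:4  d6:6  d7:6  d8:3 — peak 6.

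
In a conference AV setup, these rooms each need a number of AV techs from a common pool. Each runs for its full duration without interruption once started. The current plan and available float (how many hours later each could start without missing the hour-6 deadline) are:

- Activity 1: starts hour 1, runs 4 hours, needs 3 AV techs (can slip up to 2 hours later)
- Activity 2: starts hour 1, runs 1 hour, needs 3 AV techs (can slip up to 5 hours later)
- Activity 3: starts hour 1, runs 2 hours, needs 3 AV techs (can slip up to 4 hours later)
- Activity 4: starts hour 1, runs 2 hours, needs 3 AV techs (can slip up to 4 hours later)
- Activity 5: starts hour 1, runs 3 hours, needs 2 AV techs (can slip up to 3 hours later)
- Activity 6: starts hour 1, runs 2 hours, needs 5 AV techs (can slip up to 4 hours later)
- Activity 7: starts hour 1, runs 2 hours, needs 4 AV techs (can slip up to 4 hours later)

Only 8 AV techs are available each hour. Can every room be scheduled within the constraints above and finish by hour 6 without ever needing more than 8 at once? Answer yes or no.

no

Total AV tech-hours = 51; over 6 hours the average is 51/6 > 8, so some hour must exceed 8.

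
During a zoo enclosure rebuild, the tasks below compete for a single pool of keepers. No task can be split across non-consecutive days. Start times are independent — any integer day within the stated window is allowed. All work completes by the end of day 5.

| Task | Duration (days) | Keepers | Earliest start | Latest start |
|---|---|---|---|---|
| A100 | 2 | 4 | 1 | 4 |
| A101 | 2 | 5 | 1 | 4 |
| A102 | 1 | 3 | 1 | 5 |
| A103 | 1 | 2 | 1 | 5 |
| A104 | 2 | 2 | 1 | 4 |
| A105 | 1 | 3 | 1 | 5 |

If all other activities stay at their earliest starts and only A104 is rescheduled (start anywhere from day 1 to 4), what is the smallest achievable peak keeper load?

17

A104@1: d1:19  d2:11  d3:0  d4:0  d5:0 → peak 19
A104@2: d1:17  d2:11  d3:2  d4:0  d5:0 → peak 17
A104@3: d1:17  d2:9  d3:2  d4:2  d5:0 → peak 17
A104@4: d1:17  d2:9  d3:0  d4:2  d5:2 → peak 17
Best is A104@2, peak 17.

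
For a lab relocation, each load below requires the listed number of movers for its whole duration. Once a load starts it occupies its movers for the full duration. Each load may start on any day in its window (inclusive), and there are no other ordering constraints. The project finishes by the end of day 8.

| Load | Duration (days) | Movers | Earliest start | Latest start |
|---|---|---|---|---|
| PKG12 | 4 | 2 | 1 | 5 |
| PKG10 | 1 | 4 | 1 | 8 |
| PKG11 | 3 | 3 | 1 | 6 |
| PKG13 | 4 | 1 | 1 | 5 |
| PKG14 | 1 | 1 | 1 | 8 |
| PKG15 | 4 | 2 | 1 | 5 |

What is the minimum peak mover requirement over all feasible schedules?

Early-start (PKG12@1, PKG10@1, PKG11@1, PKG13@1, PKG14@1, PKG15@1) gives peak 13: d1:13  d2:8  d3:8  d4:5  d5:0  d6:0  d7:0  d8:0.
Shift PKG10→5, PKG11→6, PKG14→5.
Schedule PKG12@1, PKG10@5, PKG11@6, PKG13@1, PKG14@5, PKG15@1: d1:5  d2:5  d3:5  d4:5  d5:5  d6:3  d7:3  d8:3 — peak 5.
Total mover-days = 34 over 8 days ⇒ peak ≥ ⌈34/8⌉ = 5, so 5 is optimal.

5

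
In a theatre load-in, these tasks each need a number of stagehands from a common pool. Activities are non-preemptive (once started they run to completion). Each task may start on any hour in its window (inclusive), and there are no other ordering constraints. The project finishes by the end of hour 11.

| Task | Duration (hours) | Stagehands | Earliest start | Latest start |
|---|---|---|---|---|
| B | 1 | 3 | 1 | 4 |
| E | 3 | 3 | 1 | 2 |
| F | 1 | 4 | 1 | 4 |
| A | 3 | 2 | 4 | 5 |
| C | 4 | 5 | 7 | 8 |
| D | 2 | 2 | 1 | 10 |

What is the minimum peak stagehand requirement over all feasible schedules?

6

Early-start (B@1, E@1, F@1, A@4, C@7, D@1) gives peak 12: h1:12  h2:5  h3:3  h4:2  h5:2  h6:2  h7:5  h8:5  h9:5  h10:5  h11:0.
Shift F→4, D→2.
Schedule B@1, E@1, F@4, A@4, C@7, D@2: h1:6  h2:5  h3:5  h4:6  h5:2  h6:2  h7:5  h8:5  h9:5  h10:5  h11:0 — peak 6.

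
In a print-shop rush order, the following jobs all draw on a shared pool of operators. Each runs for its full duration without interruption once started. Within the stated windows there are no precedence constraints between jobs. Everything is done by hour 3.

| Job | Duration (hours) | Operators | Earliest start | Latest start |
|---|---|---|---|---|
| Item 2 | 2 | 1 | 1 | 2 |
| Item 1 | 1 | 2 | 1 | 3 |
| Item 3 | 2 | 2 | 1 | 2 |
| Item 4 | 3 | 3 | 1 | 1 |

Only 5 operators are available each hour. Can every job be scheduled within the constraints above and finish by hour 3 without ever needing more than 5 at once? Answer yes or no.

no

Total operator-hours = 17; over 3 hours the average is 17/3 > 5, so some hour must exceed 5.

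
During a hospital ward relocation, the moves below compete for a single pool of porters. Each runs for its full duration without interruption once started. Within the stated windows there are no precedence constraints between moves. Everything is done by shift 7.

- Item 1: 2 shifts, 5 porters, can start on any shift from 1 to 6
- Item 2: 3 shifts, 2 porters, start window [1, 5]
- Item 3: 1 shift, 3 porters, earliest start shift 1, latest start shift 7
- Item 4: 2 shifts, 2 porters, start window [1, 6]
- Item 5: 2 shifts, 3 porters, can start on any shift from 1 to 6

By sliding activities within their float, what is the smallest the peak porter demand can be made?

5

Early-start (Item 1@1, Item 2@1, Item 3@1, Item 4@1, Item 5@1) gives peak 15: s1:15  s2:12  s3:2  s4:0  s5:0  s6:0  s7:0.
Shift Item 2→3, Item 3→3, Item 4→4, Item 5→6.
Schedule Item 1@1, Item 2@3, Item 3@3, Item 4@4, Item 5@6: s1:5  s2:5  s3:5  s4:4  s5:4  s6:3  s7:3 — peak 5.
Total porter-shifts = 29 over 7 shifts ⇒ peak ≥ ⌈29/7⌉ = 5, so 5 is optimal.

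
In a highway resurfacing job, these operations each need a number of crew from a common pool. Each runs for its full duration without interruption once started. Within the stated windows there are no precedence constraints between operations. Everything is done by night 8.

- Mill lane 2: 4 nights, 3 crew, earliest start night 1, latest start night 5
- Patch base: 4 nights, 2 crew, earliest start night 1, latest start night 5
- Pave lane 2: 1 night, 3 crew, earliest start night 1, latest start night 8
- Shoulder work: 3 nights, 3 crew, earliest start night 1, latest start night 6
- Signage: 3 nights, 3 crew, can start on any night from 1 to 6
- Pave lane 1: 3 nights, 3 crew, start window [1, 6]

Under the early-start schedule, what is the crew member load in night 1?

17

At early start, night 1 has: Mill lane 2, Patch base, Pave lane 2, Shoulder work, Signage, Pave lane 1.
Demand: 3 + 2 + 3 + 3 + 3 + 3 = 17.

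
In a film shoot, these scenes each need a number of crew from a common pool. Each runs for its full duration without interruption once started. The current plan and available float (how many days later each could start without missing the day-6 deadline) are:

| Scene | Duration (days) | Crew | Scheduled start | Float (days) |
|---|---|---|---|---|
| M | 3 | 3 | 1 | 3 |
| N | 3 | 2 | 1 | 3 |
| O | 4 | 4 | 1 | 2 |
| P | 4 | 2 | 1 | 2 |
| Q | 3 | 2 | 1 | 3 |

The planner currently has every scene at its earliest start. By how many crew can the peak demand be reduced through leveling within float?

Early-start peak: d1:13  d2:13  d3:13  d4:6  d5:0  d6:0 ⇒ 13.
Leveled (M@1, N@4, O@1, P@1, Q@4): d1:9  d2:9  d3:9  d4:10  d5:4  d6:4 ⇒ 10.
Reduction 13 − 10 = 3.

3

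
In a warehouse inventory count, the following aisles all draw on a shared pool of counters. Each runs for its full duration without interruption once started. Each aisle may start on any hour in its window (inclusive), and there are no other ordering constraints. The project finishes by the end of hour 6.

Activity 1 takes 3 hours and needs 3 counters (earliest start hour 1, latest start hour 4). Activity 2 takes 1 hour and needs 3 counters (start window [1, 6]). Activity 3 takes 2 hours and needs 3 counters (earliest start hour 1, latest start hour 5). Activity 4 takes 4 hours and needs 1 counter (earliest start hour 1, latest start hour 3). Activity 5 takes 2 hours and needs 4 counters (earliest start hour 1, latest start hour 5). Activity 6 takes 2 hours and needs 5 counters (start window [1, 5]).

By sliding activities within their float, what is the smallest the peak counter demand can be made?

Early-start (Activity 1@1, Activity 2@1, Activity 3@1, Activity 4@1, Activity 5@1, Activity 6@1) gives peak 19: h1:19  h2:16  h3:4  h4:1  h5:0  h6:0.
Shift Activity 2→4, Activity 3→3, Activity 4→3, Activity 6→5.
Schedule Activity 1@1, Activity 2@4, Activity 3@3, Activity 4@3, Activity 5@1, Activity 6@5: h1:7  h2:7  h3:7  h4:7  h5:6  h6:6 — peak 7.
Total counter-hours = 40 over 6 hours ⇒ peak ≥ ⌈40/6⌉ = 7, so 7 is optimal.

7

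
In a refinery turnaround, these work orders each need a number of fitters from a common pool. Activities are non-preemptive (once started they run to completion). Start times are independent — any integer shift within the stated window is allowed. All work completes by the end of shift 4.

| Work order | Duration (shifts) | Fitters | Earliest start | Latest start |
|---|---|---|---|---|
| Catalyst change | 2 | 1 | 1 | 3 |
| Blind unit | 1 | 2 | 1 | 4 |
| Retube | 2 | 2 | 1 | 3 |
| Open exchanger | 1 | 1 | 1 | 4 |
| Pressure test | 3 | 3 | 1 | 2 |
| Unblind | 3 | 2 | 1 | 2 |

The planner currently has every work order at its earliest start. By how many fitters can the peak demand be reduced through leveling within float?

Early-start peak: s1:11  s2:8  s3:5  s4:0 ⇒ 11.
Leveled (Catalyst change@1, Blind unit@1, Retube@3, Open exchanger@1, Pressure test@1, Unblind@2): s1:7  s2:6  s3:7  s4:4 ⇒ 7.
Reduction 11 − 7 = 4.

4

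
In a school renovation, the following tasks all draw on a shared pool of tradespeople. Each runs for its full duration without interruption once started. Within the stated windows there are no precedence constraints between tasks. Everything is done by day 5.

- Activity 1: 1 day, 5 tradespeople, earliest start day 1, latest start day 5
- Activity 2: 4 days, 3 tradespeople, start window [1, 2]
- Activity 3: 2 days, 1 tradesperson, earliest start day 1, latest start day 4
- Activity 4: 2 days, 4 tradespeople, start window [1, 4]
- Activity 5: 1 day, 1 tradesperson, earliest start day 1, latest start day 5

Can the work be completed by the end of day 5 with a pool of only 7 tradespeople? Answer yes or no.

Schedule Activity 1@1, Activity 2@2, Activity 3@1, Activity 4@3, Activity 5@1: d1:7  d2:4  d3:7  d4:7  d5:3 — peak 7 ≤ 7.

yes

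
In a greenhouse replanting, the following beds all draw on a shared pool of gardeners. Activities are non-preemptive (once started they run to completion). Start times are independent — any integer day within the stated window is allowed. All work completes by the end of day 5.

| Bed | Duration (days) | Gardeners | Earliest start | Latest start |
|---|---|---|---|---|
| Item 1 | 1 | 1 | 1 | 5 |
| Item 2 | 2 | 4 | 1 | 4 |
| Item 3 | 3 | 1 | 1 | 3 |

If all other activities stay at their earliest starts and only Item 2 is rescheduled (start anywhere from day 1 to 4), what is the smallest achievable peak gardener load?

Item 2@1: d1:6  d2:5  d3:1  d4:0  d5:0 → peak 6
Item 2@2: d1:2  d2:5  d3:5  d4:0  d5:0 → peak 5
Item 2@3: d1:2  d2:1  d3:5  d4:4  d5:0 → peak 5
Item 2@4: d1:2  d2:1  d3:1  d4:4  d5:4 → peak 4
Best is Item 2@4, peak 4.

4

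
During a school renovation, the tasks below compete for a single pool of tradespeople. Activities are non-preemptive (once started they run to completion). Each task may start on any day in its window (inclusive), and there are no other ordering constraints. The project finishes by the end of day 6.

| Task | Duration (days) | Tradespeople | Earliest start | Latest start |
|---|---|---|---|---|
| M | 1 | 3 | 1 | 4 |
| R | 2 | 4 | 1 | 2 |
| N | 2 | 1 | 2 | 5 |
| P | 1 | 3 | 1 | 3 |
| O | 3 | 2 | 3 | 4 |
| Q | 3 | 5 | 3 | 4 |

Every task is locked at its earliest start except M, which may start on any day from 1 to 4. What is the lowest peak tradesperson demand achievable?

8

M@1: d1:10  d2:5  d3:8  d4:7  d5:7  d6:0 → peak 10
M@2: d1:7  d2:8  d3:8  d4:7  d5:7  d6:0 → peak 8
M@3: d1:7  d2:5  d3:11  d4:7  d5:7  d6:0 → peak 11
M@4: d1:7  d2:5  d3:8  d4:10  d5:7  d6:0 → peak 10
Best is M@2, peak 8.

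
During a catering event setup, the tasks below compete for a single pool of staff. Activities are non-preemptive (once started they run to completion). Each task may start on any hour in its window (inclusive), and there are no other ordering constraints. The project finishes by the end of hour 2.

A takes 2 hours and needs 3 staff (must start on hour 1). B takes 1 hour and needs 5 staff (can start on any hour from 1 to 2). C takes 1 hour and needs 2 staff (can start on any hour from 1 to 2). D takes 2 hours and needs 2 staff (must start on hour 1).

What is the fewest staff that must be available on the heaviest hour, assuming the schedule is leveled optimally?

Early-start (A@1, B@1, C@1, D@1) gives peak 12: h1:12  h2:5.
Shift C→2.
Schedule A@1, B@1, C@2, D@1: h1:10  h2:7 — peak 10.
No arrangement of the 4 feasible schedules does better.

10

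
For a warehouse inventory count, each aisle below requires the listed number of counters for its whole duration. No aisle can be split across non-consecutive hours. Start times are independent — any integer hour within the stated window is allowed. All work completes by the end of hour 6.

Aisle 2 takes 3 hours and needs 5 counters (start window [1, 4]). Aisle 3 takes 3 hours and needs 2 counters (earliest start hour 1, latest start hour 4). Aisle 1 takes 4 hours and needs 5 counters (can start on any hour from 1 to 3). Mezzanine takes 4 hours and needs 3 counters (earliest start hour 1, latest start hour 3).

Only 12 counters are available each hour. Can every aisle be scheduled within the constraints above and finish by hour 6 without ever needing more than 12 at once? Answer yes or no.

The minimum achievable peak is 13; 12 < 13, so no feasible schedule stays within the cap.

no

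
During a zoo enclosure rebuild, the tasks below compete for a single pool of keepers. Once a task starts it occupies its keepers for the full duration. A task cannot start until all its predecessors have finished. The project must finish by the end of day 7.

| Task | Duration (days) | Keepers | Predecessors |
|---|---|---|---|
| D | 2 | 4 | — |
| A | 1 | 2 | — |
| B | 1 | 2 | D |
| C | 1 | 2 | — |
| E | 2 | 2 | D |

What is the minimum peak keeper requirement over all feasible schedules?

4

Early-start (D@1, A@1, B@3, C@1, E@3) gives peak 8: d1:8  d2:4  d3:4  d4:2  d5:0  d6:0  d7:0.
Shift A→3, C→4, E→4.
Schedule D@1, A@3, B@3, C@4, E@4: d1:4  d2:4  d3:4  d4:4  d5:2  d6:0  d7:0 — peak 4.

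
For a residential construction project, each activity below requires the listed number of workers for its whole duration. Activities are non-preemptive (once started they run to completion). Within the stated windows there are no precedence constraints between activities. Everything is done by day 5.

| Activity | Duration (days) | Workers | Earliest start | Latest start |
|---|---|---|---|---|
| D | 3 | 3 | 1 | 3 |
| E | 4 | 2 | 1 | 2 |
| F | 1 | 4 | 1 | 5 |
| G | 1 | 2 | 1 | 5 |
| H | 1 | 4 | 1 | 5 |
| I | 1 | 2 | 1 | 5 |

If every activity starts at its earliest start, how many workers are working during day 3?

At early start, day 3 has: D, E.
Demand: 3 + 2 = 5.

5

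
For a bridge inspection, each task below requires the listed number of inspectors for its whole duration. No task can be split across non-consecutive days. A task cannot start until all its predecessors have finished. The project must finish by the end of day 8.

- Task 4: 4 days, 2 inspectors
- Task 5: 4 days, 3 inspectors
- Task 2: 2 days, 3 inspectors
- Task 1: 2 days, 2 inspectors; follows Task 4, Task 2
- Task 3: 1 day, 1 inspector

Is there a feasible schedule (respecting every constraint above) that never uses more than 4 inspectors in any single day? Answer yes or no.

The minimum achievable peak is 5; 4 < 5, so no feasible schedule stays within the cap.

no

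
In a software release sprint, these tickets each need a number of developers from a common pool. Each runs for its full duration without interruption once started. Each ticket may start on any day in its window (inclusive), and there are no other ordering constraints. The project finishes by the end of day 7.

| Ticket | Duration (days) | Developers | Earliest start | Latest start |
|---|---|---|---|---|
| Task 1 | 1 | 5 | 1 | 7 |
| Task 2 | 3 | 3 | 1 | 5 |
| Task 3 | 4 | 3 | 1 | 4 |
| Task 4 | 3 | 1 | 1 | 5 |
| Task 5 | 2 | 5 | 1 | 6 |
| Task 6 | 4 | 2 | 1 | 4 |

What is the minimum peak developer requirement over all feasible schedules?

7

Early-start (Task 1@1, Task 2@1, Task 3@1, Task 4@1, Task 5@1, Task 6@1) gives peak 19: d1:19  d2:14  d3:9  d4:5  d5:0  d6:0  d7:0.
Shift Task 2→5, Task 3→4, Task 4→4, Task 5→2.
Schedule Task 1@1, Task 2@5, Task 3@4, Task 4@4, Task 5@2, Task 6@1: d1:7  d2:7  d3:7  d4:6  d5:7  d6:7  d7:6 — peak 7.
Total developer-days = 47 over 7 days ⇒ peak ≥ ⌈47/7⌉ = 7, so 7 is optimal.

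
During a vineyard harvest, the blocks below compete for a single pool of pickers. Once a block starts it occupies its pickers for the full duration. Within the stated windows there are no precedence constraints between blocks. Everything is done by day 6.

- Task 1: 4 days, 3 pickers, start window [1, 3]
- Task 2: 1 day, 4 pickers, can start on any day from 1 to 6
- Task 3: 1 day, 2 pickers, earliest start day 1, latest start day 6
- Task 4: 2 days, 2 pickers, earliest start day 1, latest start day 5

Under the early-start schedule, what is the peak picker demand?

11

Early-start schedule: Task 1@1, Task 2@1, Task 3@1, Task 4@1.
Load per day: day 1: 11, day 2: 5, day 3: 3, day 4: 3, day 5: 0, day 6: 0.
Peak is 11.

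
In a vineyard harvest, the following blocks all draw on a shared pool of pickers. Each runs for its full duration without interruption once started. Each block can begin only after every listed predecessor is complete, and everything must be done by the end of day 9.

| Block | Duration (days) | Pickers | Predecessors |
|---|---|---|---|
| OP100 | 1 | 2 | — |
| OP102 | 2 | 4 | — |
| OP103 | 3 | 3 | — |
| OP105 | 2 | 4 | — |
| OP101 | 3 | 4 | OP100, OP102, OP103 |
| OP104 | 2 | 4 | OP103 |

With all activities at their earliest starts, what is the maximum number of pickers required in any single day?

Early-start schedule: OP100@1, OP102@1, OP103@1, OP105@1, OP101@4, OP104@4.
Load per day: day 1: 13, day 2: 11, day 3: 3, day 4: 8, day 5: 8, day 6: 4, day 7: 0, day 8: 0, day 9: 0.
Peak is 13.

13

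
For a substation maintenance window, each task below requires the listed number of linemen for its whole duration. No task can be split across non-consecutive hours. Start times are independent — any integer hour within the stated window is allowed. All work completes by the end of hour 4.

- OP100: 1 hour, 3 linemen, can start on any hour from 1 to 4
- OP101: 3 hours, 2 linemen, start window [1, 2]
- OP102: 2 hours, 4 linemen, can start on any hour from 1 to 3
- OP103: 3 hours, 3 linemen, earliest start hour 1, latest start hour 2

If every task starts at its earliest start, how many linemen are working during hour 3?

At early start, hour 3 has: OP101, OP103.
Demand: 2 + 3 = 5.

5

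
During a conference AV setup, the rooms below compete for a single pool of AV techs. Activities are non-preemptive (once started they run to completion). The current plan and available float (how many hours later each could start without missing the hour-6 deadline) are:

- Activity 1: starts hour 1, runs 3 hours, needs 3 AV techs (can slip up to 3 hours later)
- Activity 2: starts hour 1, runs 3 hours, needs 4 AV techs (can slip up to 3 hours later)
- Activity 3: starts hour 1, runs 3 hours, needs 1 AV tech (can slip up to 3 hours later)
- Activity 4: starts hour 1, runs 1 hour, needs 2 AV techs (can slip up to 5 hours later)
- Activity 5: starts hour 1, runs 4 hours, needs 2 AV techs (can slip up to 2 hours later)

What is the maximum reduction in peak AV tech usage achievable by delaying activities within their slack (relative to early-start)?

Early-start peak: h1:12  h2:10  h3:10  h4:2  h5:0  h6:0 ⇒ 12.
Leveled (Activity 1@1, Activity 2@4, Activity 3@1, Activity 4@1, Activity 5@2): h1:6  h2:6  h3:6  h4:6  h5:6  h6:4 ⇒ 6.
Reduction 12 − 6 = 6.

6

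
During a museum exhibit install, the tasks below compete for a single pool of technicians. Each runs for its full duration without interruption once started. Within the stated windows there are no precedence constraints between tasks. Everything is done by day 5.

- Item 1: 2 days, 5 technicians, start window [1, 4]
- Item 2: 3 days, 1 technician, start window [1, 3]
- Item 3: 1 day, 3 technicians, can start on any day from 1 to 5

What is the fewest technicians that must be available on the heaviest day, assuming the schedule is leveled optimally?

5

Early-start (Item 1@1, Item 2@1, Item 3@1) gives peak 9: d1:9  d2:6  d3:1  d4:0  d5:0.
Shift Item 2→3, Item 3→3.
Schedule Item 1@1, Item 2@3, Item 3@3: d1:5  d2:5  d3:4  d4:1  d5:1 — peak 5.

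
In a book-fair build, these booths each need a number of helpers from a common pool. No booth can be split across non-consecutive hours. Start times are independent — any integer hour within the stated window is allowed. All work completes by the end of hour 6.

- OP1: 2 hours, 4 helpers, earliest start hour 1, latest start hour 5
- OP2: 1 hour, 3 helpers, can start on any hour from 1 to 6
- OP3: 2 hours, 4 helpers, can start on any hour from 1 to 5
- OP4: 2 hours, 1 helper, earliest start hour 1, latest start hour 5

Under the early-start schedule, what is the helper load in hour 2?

9

At early start, hour 2 has: OP1, OP3, OP4.
Demand: 4 + 4 + 1 = 9.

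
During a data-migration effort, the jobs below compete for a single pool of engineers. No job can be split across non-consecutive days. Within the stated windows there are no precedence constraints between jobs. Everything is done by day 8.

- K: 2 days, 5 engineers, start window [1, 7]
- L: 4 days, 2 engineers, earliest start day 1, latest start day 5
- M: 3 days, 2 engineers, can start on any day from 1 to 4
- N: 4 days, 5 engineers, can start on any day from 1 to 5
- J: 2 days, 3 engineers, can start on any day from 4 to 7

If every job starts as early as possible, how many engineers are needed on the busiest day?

14

Early-start schedule: K@1, L@1, M@1, N@1, J@4.
Load per day: day 1: 14, day 2: 14, day 3: 9, day 4: 10, day 5: 3, day 6: 0, day 7: 0, day 8: 0.
Peak is 14.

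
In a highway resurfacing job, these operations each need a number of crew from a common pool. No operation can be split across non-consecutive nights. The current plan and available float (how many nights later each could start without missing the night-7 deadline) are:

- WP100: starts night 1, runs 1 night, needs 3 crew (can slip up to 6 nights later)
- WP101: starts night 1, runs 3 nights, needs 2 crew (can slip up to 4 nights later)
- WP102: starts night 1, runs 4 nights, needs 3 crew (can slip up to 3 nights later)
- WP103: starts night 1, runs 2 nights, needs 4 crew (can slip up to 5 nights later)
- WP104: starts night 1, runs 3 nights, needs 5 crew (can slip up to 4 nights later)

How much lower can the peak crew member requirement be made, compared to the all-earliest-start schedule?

Early-start peak: n1:17  n2:14  n3:10  n4:3  n5:0  n6:0  n7:0 ⇒ 17.
Leveled (WP100@1, WP101@4, WP102@1, WP103@2, WP104@5): n1:6  n2:7  n3:7  n4:5  n5:7  n6:7  n7:5 ⇒ 7.
Reduction 17 − 7 = 10.

10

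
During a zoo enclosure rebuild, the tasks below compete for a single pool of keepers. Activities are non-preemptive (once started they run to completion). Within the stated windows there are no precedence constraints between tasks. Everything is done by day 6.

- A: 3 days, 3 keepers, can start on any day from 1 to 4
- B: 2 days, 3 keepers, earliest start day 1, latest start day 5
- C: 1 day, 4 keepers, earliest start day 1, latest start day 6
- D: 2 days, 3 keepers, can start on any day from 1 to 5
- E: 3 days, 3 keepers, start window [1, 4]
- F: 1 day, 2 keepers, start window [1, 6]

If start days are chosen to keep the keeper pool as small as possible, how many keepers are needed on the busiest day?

6

Early-start (A@1, B@1, C@1, D@1, E@1, F@1) gives peak 18: d1:18  d2:12  d3:6  d4:0  d5:0  d6:0.
Shift C→6, D→4, E→3, F→6.
Schedule A@1, B@1, C@6, D@4, E@3, F@6: d1:6  d2:6  d3:6  d4:6  d5:6  d6:6 — peak 6.
Total keeper-days = 36 over 6 days ⇒ peak ≥ ⌈36/6⌉ = 6, so 6 is optimal.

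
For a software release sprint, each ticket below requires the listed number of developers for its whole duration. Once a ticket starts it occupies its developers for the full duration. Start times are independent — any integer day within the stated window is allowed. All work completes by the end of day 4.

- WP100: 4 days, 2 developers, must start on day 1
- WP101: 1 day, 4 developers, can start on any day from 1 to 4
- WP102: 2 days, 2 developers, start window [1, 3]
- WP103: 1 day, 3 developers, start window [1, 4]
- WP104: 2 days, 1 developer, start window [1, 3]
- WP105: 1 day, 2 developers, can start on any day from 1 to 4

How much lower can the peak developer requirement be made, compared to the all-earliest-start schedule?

8

Early-start peak: d1:14  d2:5  d3:2  d4:2 ⇒ 14.
Leveled (WP100@1, WP101@1, WP102@2, WP103@4, WP104@3, WP105@2): d1:6  d2:6  d3:5  d4:6 ⇒ 6.
Reduction 14 − 6 = 8.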